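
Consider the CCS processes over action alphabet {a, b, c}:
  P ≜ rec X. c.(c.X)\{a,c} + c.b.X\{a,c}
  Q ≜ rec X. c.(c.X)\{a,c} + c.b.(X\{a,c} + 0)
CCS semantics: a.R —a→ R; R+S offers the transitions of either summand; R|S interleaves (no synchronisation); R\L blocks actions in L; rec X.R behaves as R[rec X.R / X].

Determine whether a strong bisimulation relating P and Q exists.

P's transition system — 4 states:
  u0 = rec X. c.(c.X)\{a,c} + c.b.X\{a,c} | -c-> u1, -c-> u2
  u1 = (c.(rec X. c.(c.X)\{a,c} + c.b.X\{a,c}))\{a,c} | (no moves)
  u2 = b.(rec X. c.(c.X)\{a,c} + c.b.X\{a,c})\{a,c} | -b-> u3
  u3 = (rec X. c.(c.X)\{a,c} + c.b.X\{a,c})\{a,c} | (no moves)
Q's transition system — 4 states:
  v0 = rec X. c.(c.X)\{a,c} + c.b.(X\{a,c} + 0) | -c-> v1, -c-> v2
  v1 = (c.(rec X. c.(c.X)\{a,c} + c.b.(X\{a,c} + 0)))\{a,c} | (no moves)
  v2 = b.((rec X. c.(c.X)\{a,c} + c.b.(X\{a,c} + 0))\{a,c} + 0) | -b-> v3
  v3 = (rec X. c.(c.X)\{a,c} + c.b.(X\{a,c} + 0))\{a,c} + 0 | (no moves)
Partition-refinement fixed point:
  B0 = {u0, v0}
  B1 = {u1, u3, v1, v3}
  B2 = {u2, v2}
u0 ∈ B0, v0 ∈ B0 → same block

P ~ Q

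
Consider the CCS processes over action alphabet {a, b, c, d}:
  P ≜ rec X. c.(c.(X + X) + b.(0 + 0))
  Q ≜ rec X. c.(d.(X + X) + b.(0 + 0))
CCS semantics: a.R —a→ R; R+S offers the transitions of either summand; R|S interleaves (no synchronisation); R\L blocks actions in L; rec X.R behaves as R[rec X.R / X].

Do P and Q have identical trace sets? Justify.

traces(P) ≠ traces(Q) — witness ⟨cc⟩

LTS(P): 4 reachable states
  s0 = rec X. c.(c.(X + X) + b.(0 + 0)) → —c→ s1
  s1 = c.((rec X. c.(c.(X + X) + b.(0 + 0))) + (rec X. c.(c.(X + X) + b.(0 + 0)))) + b.(0 + 0) → —b→ s2, —c→ s3
  s2 = 0 + 0 → stopped
  s3 = (rec X. c.(c.(X + X) + b.(0 + 0))) + (rec X. c.(c.(X + X) + b.(0 + 0))) → —c→ s1
LTS(Q): 4 reachable states
  t0 = rec X. c.(d.(X + X) + b.(0 + 0)) → —c→ t1
  t1 = d.((rec X. c.(d.(X + X) + b.(0 + 0))) + (rec X. c.(d.(X + X) + b.(0 + 0)))) + b.(0 + 0) → —b→ t2, —d→ t3
  t2 = 0 + 0 → stopped
  t3 = (rec X. c.(d.(X + X) + b.(0 + 0))) + (rec X. c.(d.(X + X) + b.(0 + 0))) → —c→ t1
Executing cc from P (initial set {s0}):
  step 1 (c): {s1}
  step 2 (c): {s3}
  — P admits the full trace.
Executing cc from Q (initial set {t0}):
  step 1 (c): {t1}
  step 2 (c): no successor for Q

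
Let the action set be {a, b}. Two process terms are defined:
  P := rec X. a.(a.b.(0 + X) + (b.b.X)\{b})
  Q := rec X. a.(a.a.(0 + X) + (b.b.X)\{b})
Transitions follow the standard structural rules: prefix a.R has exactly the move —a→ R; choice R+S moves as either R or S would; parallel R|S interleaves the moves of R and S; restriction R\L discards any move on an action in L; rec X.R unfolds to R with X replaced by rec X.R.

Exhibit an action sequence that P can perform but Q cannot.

aab

LTS(P): 4 reachable states
  m0 = rec X. a.(a.b.(0 + X) + (b.b.X)\{b}) | ··a··> m1
  m1 = a.b.(0 + (rec X. a.(a.b.(0 + X) + (b.b.X)\{b}))) + (b.b.(rec X. a.(a.b.(0 + X) + (b.b.X)\{b})))\{b} | ··a··> m2
  m2 = b.(0 + (rec X. a.(a.b.(0 + X) + (b.b.X)\{b}))) | ··b··> m3
  m3 = 0 + (rec X. a.(a.b.(0 + X) + (b.b.X)\{b})) | ··a··> m1
LTS(Q): 4 reachable states
  n0 = rec X. a.(a.a.(0 + X) + (b.b.X)\{b}) | ··a··> n1
  n1 = a.a.(0 + (rec X. a.(a.a.(0 + X) + (b.b.X)\{b}))) + (b.b.(rec X. a.(a.a.(0 + X) + (b.b.X)\{b})))\{b} | ··a··> n2
  n2 = a.(0 + (rec X. a.(a.a.(0 + X) + (b.b.X)\{b}))) | ··a··> n3
  n3 = 0 + (rec X. a.(a.a.(0 + X) + (b.b.X)\{b})) | ··a··> n1
Trace ⟨aab⟩ through P, begin at {m0}:
  step 1 (a): {m1}
  step 2 (a): {m2}
  step 3 (b): {m3}
  ✓ P
Trace ⟨aab⟩ through Q, begin at {n0}:
  step 1 (a): {n1}
  step 2 (a): {n2}
  step 3 (b): no successor for Q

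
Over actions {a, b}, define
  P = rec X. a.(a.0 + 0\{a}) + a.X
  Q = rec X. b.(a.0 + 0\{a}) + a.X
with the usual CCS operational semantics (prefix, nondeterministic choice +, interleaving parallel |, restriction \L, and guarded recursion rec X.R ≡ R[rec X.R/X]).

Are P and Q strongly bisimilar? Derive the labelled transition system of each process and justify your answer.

LTS(P): 3 reachable states
  p0 = rec X. a.(a.0 + 0\{a}) + a.X ⊢ ··a··> p0, ··a··> p1
  p1 = a.0 + 0\{a} ⊢ ··a··> p2
  p2 = 0 ⊢ ·
LTS(Q): 3 reachable states
  q0 = rec X. b.(a.0 + 0\{a}) + a.X ⊢ ··a··> q0, ··b··> q1
  q1 = a.0 + 0\{a} ⊢ ··a··> q2
  q2 = 0 ⊢ ·
Coarsest stable partition (strong bisimilarity classes):
  B0 = {p0}
  B1 = {p1, q1}
  B2 = {p2, q2}
  B3 = {q0}
p0 ∈ B0, q0 ∈ B3 → different blocks

NO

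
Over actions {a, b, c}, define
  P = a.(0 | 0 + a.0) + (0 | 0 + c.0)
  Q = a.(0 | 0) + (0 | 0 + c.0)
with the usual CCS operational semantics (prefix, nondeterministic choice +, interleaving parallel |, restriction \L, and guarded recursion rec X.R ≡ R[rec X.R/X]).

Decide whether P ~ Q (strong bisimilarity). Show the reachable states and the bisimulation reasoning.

Reachable graph of P (3 states):
  u0 = a.(0 | 0 + a.0) + (0 | 0 + c.0) ⊢ --a--▸ u1, --c--▸ u2
  u1 = 0 | 0 + a.0 ⊢ --a--▸ u2
  u2 = 0 ⊢ ·
Reachable graph of Q (3 states):
  v0 = a.(0 | 0) + (0 | 0 + c.0) ⊢ --a--▸ v1, --c--▸ v2
  v1 = 0 | 0 ⊢ ·
  v2 = 0 ⊢ ·
Bisimilarity quotient blocks:
  B0 = {u0}
  B1 = {u1}
  B2 = {u2, v1, v2}
  B3 = {v0}
u0 ∈ B0, v0 ∈ B3 → different blocks

not bisimilar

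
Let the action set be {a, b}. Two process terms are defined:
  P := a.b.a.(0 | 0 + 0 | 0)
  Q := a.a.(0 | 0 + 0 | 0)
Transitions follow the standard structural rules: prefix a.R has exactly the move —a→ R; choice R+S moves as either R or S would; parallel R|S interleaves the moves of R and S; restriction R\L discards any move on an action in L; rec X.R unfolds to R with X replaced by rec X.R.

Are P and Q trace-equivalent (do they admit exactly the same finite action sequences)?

LTS(P): 4 reachable states
  u0 = a.b.a.(0 | 0 + 0 | 0) → —a→ u1
  u1 = b.a.(0 | 0 + 0 | 0) → —b→ u2
  u2 = a.(0 | 0 + 0 | 0) → —a→ u3
  u3 = 0 | 0 + 0 | 0 → (no moves)
LTS(Q): 3 reachable states
  v0 = a.a.(0 | 0 + 0 | 0) → —a→ v1
  v1 = a.(0 | 0 + 0 | 0) → —a→ v2
  v2 = 0 | 0 + 0 | 0 → (no moves)
Trace ⟨ab⟩ through P, begin at {u0}:
  [1] a ⇒ {u1}
  [2] b ⇒ {u2}
  ✓ P
Trace ⟨ab⟩ through Q, begin at {v0}:
  [1] a ⇒ {v1}
  [2] b ⇒ ∅ (Q stuck)

traces(P) ≠ traces(Q) — witness ⟨ab⟩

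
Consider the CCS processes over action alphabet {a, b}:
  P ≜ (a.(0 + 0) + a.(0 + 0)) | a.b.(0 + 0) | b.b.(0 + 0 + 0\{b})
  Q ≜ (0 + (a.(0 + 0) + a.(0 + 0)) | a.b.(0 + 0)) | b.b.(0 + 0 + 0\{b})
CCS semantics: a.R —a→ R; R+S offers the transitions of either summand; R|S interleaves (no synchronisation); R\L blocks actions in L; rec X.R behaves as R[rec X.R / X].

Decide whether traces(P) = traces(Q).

Reachable graph of P (18 states):
  p0 = (a.(0 + 0) + a.(0 + 0)) | a.b.(0 + 0) | b.b.(0 + 0 + 0\{b}) ⊢ ··a··> p1, ··a··> p2, ··b··> p3
  p1 = (0 + 0) | a.b.(0 + 0) | b.b.(0 + 0 + 0\{b}) ⊢ ··a··> p4, ··b··> p5
  p2 = (a.(0 + 0) + a.(0 + 0)) | b.(0 + 0) | b.b.(0 + 0 + 0\{b}) ⊢ ··a··> p4, ··b··> p6, ··b··> p7
  p3 = (a.(0 + 0) + a.(0 + 0)) | a.b.(0 + 0) | b.(0 + 0 + 0\{b}) ⊢ ··a··> p5, ··a··> p7, ··b··> p8
  p4 = (0 + 0) | b.(0 + 0) | b.b.(0 + 0 + 0\{b}) ⊢ ··b··> p10, ··b··> p9
  p5 = (0 + 0) | a.b.(0 + 0) | b.(0 + 0 + 0\{b}) ⊢ ··a··> p10, ··b··> p11
  p6 = (a.(0 + 0) + a.(0 + 0)) | (0 + 0) | b.b.(0 + 0 + 0\{b}) ⊢ ··a··> p9, ··b··> p12
  p7 = (a.(0 + 0) + a.(0 + 0)) | b.(0 + 0) | b.(0 + 0 + 0\{b}) ⊢ ··a··> p10, ··b··> p12, ··b··> p13
  p8 = (a.(0 + 0) + a.(0 + 0)) | a.b.(0 + 0) | (0 + 0 + 0\{b}) ⊢ ··a··> p11, ··a··> p13
  p9 = (0 + 0) | (0 + 0) | b.b.(0 + 0 + 0\{b}) ⊢ ··b··> p14
  p10 = (0 + 0) | b.(0 + 0) | b.(0 + 0 + 0\{b}) ⊢ ··b··> p14, ··b··> p15
  p11 = (0 + 0) | a.b.(0 + 0) | (0 + 0 + 0\{b}) ⊢ ··a··> p15
  p12 = (a.(0 + 0) + a.(0 + 0)) | (0 + 0) | b.(0 + 0 + 0\{b}) ⊢ ··a··> p14, ··b··> p16
  p13 = (a.(0 + 0) + a.(0 + 0)) | b.(0 + 0) | (0 + 0 + 0\{b}) ⊢ ··a··> p15, ··b··> p16
  p14 = (0 + 0) | (0 + 0) | b.(0 + 0 + 0\{b}) ⊢ ··b··> p17
  p15 = (0 + 0) | b.(0 + 0) | (0 + 0 + 0\{b}) ⊢ ··b··> p17
  p16 = (a.(0 + 0) + a.(0 + 0)) | (0 + 0) | (0 + 0 + 0\{b}) ⊢ ··a··> p17
  p17 = (0 + 0) | (0 + 0) | (0 + 0 + 0\{b}) ⊢ ∅
Reachable graph of Q (18 states):
  q0 = (0 + (a.(0 + 0) + a.(0 + 0)) | a.b.(0 + 0)) | b.b.(0 + 0 + 0\{b}) ⊢ ··a··> q1, ··a··> q2, ··b··> q3
  q1 = (0 + 0) | a.b.(0 + 0) | b.b.(0 + 0 + 0\{b}) ⊢ ··a··> q4, ··b··> q5
  q2 = (a.(0 + 0) + a.(0 + 0)) | b.(0 + 0) | b.b.(0 + 0 + 0\{b}) ⊢ ··a··> q4, ··b··> q6, ··b··> q7
  q3 = (0 + (a.(0 + 0) + a.(0 + 0)) | a.b.(0 + 0)) | b.(0 + 0 + 0\{b}) ⊢ ··a··> q5, ··a··> q7, ··b··> q8
  q4 = (0 + 0) | b.(0 + 0) | b.b.(0 + 0 + 0\{b}) ⊢ ··b··> q10, ··b··> q9
  q5 = (0 + 0) | a.b.(0 + 0) | b.(0 + 0 + 0\{b}) ⊢ ··a··> q10, ··b··> q11
  q6 = (a.(0 + 0) + a.(0 + 0)) | (0 + 0) | b.b.(0 + 0 + 0\{b}) ⊢ ··a··> q9, ··b··> q12
  q7 = (a.(0 + 0) + a.(0 + 0)) | b.(0 + 0) | b.(0 + 0 + 0\{b}) ⊢ ··a··> q10, ··b··> q12, ··b··> q13
  q8 = (0 + (a.(0 + 0) + a.(0 + 0)) | a.b.(0 + 0)) | (0 + 0 + 0\{b}) ⊢ ··a··> q11, ··a··> q13
  q9 = (0 + 0) | (0 + 0) | b.b.(0 + 0 + 0\{b}) ⊢ ··b··> q14
  q10 = (0 + 0) | b.(0 + 0) | b.(0 + 0 + 0\{b}) ⊢ ··b··> q14, ··b··> q15
  q11 = (0 + 0) | a.b.(0 + 0) | (0 + 0 + 0\{b}) ⊢ ··a··> q15
  q12 = (a.(0 + 0) + a.(0 + 0)) | (0 + 0) | b.(0 + 0 + 0\{b}) ⊢ ··a··> q14, ··b··> q16
  q13 = (a.(0 + 0) + a.(0 + 0)) | b.(0 + 0) | (0 + 0 + 0\{b}) ⊢ ··a··> q15, ··b··> q16
  q14 = (0 + 0) | (0 + 0) | b.(0 + 0 + 0\{b}) ⊢ ··b··> q17
  q15 = (0 + 0) | b.(0 + 0) | (0 + 0 + 0\{b}) ⊢ ··b··> q17
  q16 = (a.(0 + 0) + a.(0 + 0)) | (0 + 0) | (0 + 0 + 0\{b}) ⊢ ··a··> q17
  q17 = (0 + 0) | (0 + 0) | (0 + 0 + 0\{b}) ⊢ ∅
Partition-refinement fixed point:
  B0 = {p0, q0}
  B1 = {p3, q3}
  B2 = {p8, q8}
  B3 = {p11, q11}
  B4 = {p14, p15, q14, q15}
  B5 = {p17, q17}
  B6 = {p12, p13, q12, q13}
  B7 = {p16, q16}
  B8 = {p5, q5}
  B9 = {p10, p9, q10, q9}
  B10 = {p6, p7, q6, q7}
  B11 = {p1, q1}
  B12 = {p4, q4}
  B13 = {p2, q2}
p0 ∈ B0, q0 ∈ B0 → same block
Bisimilar ⇒ trace-equivalent.

trace-equivalent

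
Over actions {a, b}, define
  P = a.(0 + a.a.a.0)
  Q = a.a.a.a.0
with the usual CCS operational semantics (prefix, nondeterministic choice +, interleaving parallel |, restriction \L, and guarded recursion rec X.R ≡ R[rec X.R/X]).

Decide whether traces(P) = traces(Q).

P's transition system — 5 states:
  p0 = a.(0 + a.a.a.0) :: =a=> p1
  p1 = 0 + a.a.a.0 :: =a=> p2
  p2 = a.a.0 :: =a=> p3
  p3 = a.0 :: =a=> p4
  p4 = 0 :: deadlocked
Q's transition system — 5 states:
  q0 = a.a.a.a.0 :: =a=> q1
  q1 = a.a.a.0 :: =a=> q2
  q2 = a.a.0 :: =a=> q3
  q3 = a.0 :: =a=> q4
  q4 = 0 :: deadlocked
Partition-refinement fixed point:
  B0 = {p0, q0}
  B1 = {p1, q1}
  B2 = {p2, q2}
  B3 = {p3, q3}
  B4 = {p4, q4}
p0 ∈ B0, q0 ∈ B0 → same block
Bisimilar ⇒ trace-equivalent.

traces(P) = traces(Q)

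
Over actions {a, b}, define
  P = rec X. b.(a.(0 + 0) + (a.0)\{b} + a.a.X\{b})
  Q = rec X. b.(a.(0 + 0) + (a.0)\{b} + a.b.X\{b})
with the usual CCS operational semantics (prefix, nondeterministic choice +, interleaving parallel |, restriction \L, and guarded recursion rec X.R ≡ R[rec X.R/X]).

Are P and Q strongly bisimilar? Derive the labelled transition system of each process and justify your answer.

NO

Reachable graph of P (6 states):
  m0 = rec X. b.(a.(0 + 0) + (a.0)\{b} + a.a.X\{b}) has moves ··b··> m1
  m1 = a.(0 + 0) + (a.0)\{b} + a.a.(rec X. b.(a.(0 + 0) + (a.0)\{b} + a.a.X\{b}))\{b} has moves ··a··> m2, ··a··> m3, ··a··> m4
  m2 = 0 + 0 has moves (no moves)
  m3 = 0\{b} has moves (no moves)
  m4 = a.(rec X. b.(a.(0 + 0) + (a.0)\{b} + a.a.X\{b}))\{b} has moves ··a··> m5
  m5 = (rec X. b.(a.(0 + 0) + (a.0)\{b} + a.a.X\{b}))\{b} has moves (no moves)
Reachable graph of Q (6 states):
  n0 = rec X. b.(a.(0 + 0) + (a.0)\{b} + a.b.X\{b}) has moves ··b··> n1
  n1 = a.(0 + 0) + (a.0)\{b} + a.b.(rec X. b.(a.(0 + 0) + (a.0)\{b} + a.b.X\{b}))\{b} has moves ··a··> n2, ··a··> n3, ··a··> n4
  n2 = 0 + 0 has moves (no moves)
  n3 = 0\{b} has moves (no moves)
  n4 = b.(rec X. b.(a.(0 + 0) + (a.0)\{b} + a.b.X\{b}))\{b} has moves ··b··> n5
  n5 = (rec X. b.(a.(0 + 0) + (a.0)\{b} + a.b.X\{b}))\{b} has moves (no moves)
Coarsest stable partition (strong bisimilarity classes):
  B0 = {m0}
  B1 = {m1}
  B2 = {m2, m3, m5, n2, n3, n5}
  B3 = {m4}
  B4 = {n0}
  B5 = {n1}
  B6 = {n4}
m0 ∈ B0, n0 ∈ B4 → different blocks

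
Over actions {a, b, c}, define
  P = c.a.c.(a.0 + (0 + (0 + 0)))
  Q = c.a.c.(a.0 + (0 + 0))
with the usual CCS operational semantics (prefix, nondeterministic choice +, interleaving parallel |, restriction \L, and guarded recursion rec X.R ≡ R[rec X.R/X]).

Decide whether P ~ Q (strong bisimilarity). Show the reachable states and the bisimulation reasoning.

YES

P's transition system — 5 states:
  m0 = c.a.c.(a.0 + (0 + (0 + 0))) has moves ··c··> m1
  m1 = a.c.(a.0 + (0 + (0 + 0))) has moves ··a··> m2
  m2 = c.(a.0 + (0 + (0 + 0))) has moves ··c··> m3
  m3 = a.0 + (0 + (0 + 0)) has moves ··a··> m4
  m4 = 0 has moves stopped
Q's transition system — 5 states:
  n0 = c.a.c.(a.0 + (0 + 0)) has moves ··c··> n1
  n1 = a.c.(a.0 + (0 + 0)) has moves ··a··> n2
  n2 = c.(a.0 + (0 + 0)) has moves ··c··> n3
  n3 = a.0 + (0 + 0) has moves ··a··> n4
  n4 = 0 has moves stopped
Coarsest stable partition (strong bisimilarity classes):
  B0 = {m0, n0}
  B1 = {m1, n1}
  B2 = {m2, n2}
  B3 = {m3, n3}
  B4 = {m4, n4}
m0 ∈ B0, n0 ∈ B0 → same block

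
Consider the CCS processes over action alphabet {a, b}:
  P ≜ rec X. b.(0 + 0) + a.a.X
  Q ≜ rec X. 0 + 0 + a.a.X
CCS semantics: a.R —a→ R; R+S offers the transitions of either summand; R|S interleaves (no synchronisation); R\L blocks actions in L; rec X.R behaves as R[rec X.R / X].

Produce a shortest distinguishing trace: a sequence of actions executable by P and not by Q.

b

P's transition system — 3 states:
  u0 = rec X. b.(0 + 0) + a.a.X | --a--▸ u1, --b--▸ u2
  u1 = a.(rec X. b.(0 + 0) + a.a.X) | --a--▸ u0
  u2 = 0 + 0 | ·
Q's transition system — 2 states:
  v0 = rec X. 0 + 0 + a.a.X | --a--▸ v1
  v1 = a.(rec X. 0 + 0 + a.a.X) | --a--▸ v0
Run σ = ⟨b⟩ on P: start {u0}
  [1] b ⇒ {u2}
  — P admits the full trace.
Run σ = ⟨b⟩ on Q: start {v0}
  [1] b ⇒ ∅ (Q stuck)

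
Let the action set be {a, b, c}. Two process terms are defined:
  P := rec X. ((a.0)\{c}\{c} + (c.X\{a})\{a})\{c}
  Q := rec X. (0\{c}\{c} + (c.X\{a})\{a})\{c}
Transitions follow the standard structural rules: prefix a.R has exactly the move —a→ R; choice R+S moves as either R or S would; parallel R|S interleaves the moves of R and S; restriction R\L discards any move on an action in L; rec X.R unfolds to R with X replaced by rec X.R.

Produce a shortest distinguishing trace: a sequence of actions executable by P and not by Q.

LTS(P): 2 reachable states
  m0 = rec X. ((a.0)\{c}\{c} + (c.X\{a})\{a})\{c} → —a→ m1
  m1 = 0\{c}\{c}\{c} → ·
LTS(Q): 1 reachable states
  n0 = rec X. (0\{c}\{c} + (c.X\{a})\{a})\{c} → ·
Trace ⟨a⟩ through P, begin at {m0}:
  [1] a ⇒ {m1}
  — P admits the full trace.
Trace ⟨a⟩ through Q, begin at {n0}:
  [1] a ⇒ ∅  — Q cannot continue

a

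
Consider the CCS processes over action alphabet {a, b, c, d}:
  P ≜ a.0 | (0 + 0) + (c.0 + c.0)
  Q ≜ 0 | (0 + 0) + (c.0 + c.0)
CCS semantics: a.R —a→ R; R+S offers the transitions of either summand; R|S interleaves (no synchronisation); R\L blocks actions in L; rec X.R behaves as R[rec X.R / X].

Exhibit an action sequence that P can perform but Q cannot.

a

Reachable graph of P (3 states):
  p0 = a.0 | (0 + 0) + (c.0 + c.0) → =a=> p1, =c=> p2
  p1 = 0 | (0 + 0) → (no moves)
  p2 = 0 → (no moves)
Reachable graph of Q (2 states):
  q0 = 0 | (0 + 0) + (c.0 + c.0) → =c=> q1
  q1 = 0 → (no moves)
Run σ = ⟨a⟩ on P: start {p0}
  step 1 (a): {p1}
  ✓ P
Run σ = ⟨a⟩ on Q: start {q0}
  step 1 (a): ∅ (Q stuck)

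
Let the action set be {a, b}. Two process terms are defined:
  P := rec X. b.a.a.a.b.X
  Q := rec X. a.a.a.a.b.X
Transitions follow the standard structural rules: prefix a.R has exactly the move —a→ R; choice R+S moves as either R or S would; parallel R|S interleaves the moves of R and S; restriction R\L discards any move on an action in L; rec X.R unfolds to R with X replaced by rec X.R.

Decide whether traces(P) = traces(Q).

trace-distinct — witness ⟨b⟩

Reachable graph of P (5 states):
  p0 = rec X. b.a.a.a.b.X has moves —b→ p1
  p1 = a.a.a.b.(rec X. b.a.a.a.b.X) has moves —a→ p2
  p2 = a.a.b.(rec X. b.a.a.a.b.X) has moves —a→ p3
  p3 = a.b.(rec X. b.a.a.a.b.X) has moves —a→ p4
  p4 = b.(rec X. b.a.a.a.b.X) has moves —b→ p0
Reachable graph of Q (5 states):
  q0 = rec X. a.a.a.a.b.X has moves —a→ q1
  q1 = a.a.a.b.(rec X. a.a.a.a.b.X) has moves —a→ q2
  q2 = a.a.b.(rec X. a.a.a.a.b.X) has moves —a→ q3
  q3 = a.b.(rec X. a.a.a.a.b.X) has moves —a→ q4
  q4 = b.(rec X. a.a.a.a.b.X) has moves —b→ q0
Executing b from P (initial set {p0}):
  step 1 (b): {p1}
  ✓ P
Executing b from Q (initial set {q0}):
  step 1 (b): ∅ (Q stuck)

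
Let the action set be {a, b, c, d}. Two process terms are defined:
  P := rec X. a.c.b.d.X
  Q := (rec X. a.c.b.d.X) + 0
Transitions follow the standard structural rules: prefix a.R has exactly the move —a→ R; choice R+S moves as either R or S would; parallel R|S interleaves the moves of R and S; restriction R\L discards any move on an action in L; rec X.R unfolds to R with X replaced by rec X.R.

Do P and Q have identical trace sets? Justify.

P's transition system — 4 states:
  s0 = rec X. a.c.b.d.X has moves --a--▸ s1
  s1 = c.b.d.(rec X. a.c.b.d.X) has moves --c--▸ s2
  s2 = b.d.(rec X. a.c.b.d.X) has moves --b--▸ s3
  s3 = d.(rec X. a.c.b.d.X) has moves --d--▸ s0
Q's transition system — 5 states:
  t0 = (rec X. a.c.b.d.X) + 0 has moves --a--▸ t1
  t1 = c.b.d.(rec X. a.c.b.d.X) has moves --c--▸ t2
  t2 = b.d.(rec X. a.c.b.d.X) has moves --b--▸ t3
  t3 = d.(rec X. a.c.b.d.X) has moves --d--▸ t4
  t4 = rec X. a.c.b.d.X has moves --a--▸ t1
Coarsest stable partition (strong bisimilarity classes):
  B0 = {s0, t0, t4}
  B1 = {s1, t1}
  B2 = {s2, t2}
  B3 = {s3, t3}
s0 ∈ B0, t0 ∈ B0 → same block
Bisimilar ⇒ trace-equivalent.

traces(P) = traces(Q)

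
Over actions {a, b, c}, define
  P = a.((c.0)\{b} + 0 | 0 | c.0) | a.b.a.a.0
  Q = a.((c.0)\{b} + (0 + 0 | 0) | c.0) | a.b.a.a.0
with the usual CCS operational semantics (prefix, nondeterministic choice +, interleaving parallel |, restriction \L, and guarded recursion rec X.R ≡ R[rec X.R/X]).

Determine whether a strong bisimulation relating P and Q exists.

Reachable graph of P (20 states):
  s0 = a.((c.0)\{b} + 0 | 0 | c.0) | a.b.a.a.0 | =a=> s1, =a=> s2
  s1 = ((c.0)\{b} + 0 | 0 | c.0) | a.b.a.a.0 | =a=> s3, =c=> s4, =c=> s5
  s2 = a.((c.0)\{b} + 0 | 0 | c.0) | b.a.a.0 | =a=> s3, =b=> s6
  s3 = ((c.0)\{b} + 0 | 0 | c.0) | b.a.a.0 | =b=> s7, =c=> s8, =c=> s9
  s4 = 0 | 0 | 0 | a.b.a.a.0 | =a=> s8
  s5 = 0\{b} | a.b.a.a.0 | =a=> s9
  s6 = a.((c.0)\{b} + 0 | 0 | c.0) | a.a.0 | =a=> s10, =a=> s7
  s7 = ((c.0)\{b} + 0 | 0 | c.0) | a.a.0 | =a=> s11, =c=> s12, =c=> s13
  s8 = 0 | 0 | 0 | b.a.a.0 | =b=> s12
  s9 = 0\{b} | b.a.a.0 | =b=> s13
  s10 = a.((c.0)\{b} + 0 | 0 | c.0) | a.0 | =a=> s11, =a=> s14
  s11 = ((c.0)\{b} + 0 | 0 | c.0) | a.0 | =a=> s15, =c=> s16, =c=> s17
  s12 = 0 | 0 | 0 | a.a.0 | =a=> s16
  s13 = 0\{b} | a.a.0 | =a=> s17
  s14 = a.((c.0)\{b} + 0 | 0 | c.0) | 0 | =a=> s15
  s15 = ((c.0)\{b} + 0 | 0 | c.0) | 0 | =c=> s18, =c=> s19
  s16 = 0 | 0 | 0 | a.0 | =a=> s18
  s17 = 0\{b} | a.0 | =a=> s19
  s18 = 0 | 0 | 0 | 0 | (no moves)
  s19 = 0\{b} | 0 | (no moves)
Reachable graph of Q (20 states):
  t0 = a.((c.0)\{b} + (0 + 0 | 0) | c.0) | a.b.a.a.0 | =a=> t1, =a=> t2
  t1 = ((c.0)\{b} + (0 + 0 | 0) | c.0) | a.b.a.a.0 | =a=> t3, =c=> t4, =c=> t5
  t2 = a.((c.0)\{b} + (0 + 0 | 0) | c.0) | b.a.a.0 | =a=> t3, =b=> t6
  t3 = ((c.0)\{b} + (0 + 0 | 0) | c.0) | b.a.a.0 | =b=> t7, =c=> t8, =c=> t9
  t4 = (0 + 0 | 0) | 0 | a.b.a.a.0 | =a=> t8
  t5 = 0\{b} | a.b.a.a.0 | =a=> t9
  t6 = a.((c.0)\{b} + (0 + 0 | 0) | c.0) | a.a.0 | =a=> t10, =a=> t7
  t7 = ((c.0)\{b} + (0 + 0 | 0) | c.0) | a.a.0 | =a=> t11, =c=> t12, =c=> t13
  t8 = (0 + 0 | 0) | 0 | b.a.a.0 | =b=> t12
  t9 = 0\{b} | b.a.a.0 | =b=> t13
  t10 = a.((c.0)\{b} + (0 + 0 | 0) | c.0) | a.0 | =a=> t11, =a=> t14
  t11 = ((c.0)\{b} + (0 + 0 | 0) | c.0) | a.0 | =a=> t15, =c=> t16, =c=> t17
  t12 = (0 + 0 | 0) | 0 | a.a.0 | =a=> t16
  t13 = 0\{b} | a.a.0 | =a=> t17
  t14 = a.((c.0)\{b} + (0 + 0 | 0) | c.0) | 0 | =a=> t15
  t15 = ((c.0)\{b} + (0 + 0 | 0) | c.0) | 0 | =c=> t18, =c=> t19
  t16 = (0 + 0 | 0) | 0 | a.0 | =a=> t18
  t17 = 0\{b} | a.0 | =a=> t19
  t18 = (0 + 0 | 0) | 0 | 0 | (no moves)
  t19 = 0\{b} | 0 | (no moves)
Coarsest stable partition (strong bisimilarity classes):
  B0 = {s0, t0}
  B1 = {s1, t1}
  B2 = {s4, s5, t4, t5}
  B3 = {s8, s9, t8, t9}
  B4 = {s12, s13, t12, t13}
  B5 = {s16, s17, t16, t17}
  B6 = {s18, s19, t18, t19}
  B7 = {s3, t3}
  B8 = {s7, t7}
  B9 = {s11, t11}
  B10 = {s15, t15}
  B11 = {s2, t2}
  B12 = {s6, t6}
  B13 = {s10, t10}
  B14 = {s14, t14}
s0 ∈ B0, t0 ∈ B0 → same block

YES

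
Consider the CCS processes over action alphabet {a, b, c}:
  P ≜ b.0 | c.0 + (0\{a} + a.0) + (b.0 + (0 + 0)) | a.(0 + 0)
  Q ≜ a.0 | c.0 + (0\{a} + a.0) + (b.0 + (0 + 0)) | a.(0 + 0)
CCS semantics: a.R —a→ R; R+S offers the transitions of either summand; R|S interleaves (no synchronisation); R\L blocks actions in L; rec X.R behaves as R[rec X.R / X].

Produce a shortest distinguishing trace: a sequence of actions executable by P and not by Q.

bc

Reachable graph of P (8 states):
  p0 = b.0 | c.0 + (0\{a} + a.0) + (b.0 + (0 + 0)) | a.(0 + 0) | --a--▸ p1, --a--▸ p2, --b--▸ p3, --b--▸ p4, --c--▸ p5
  p1 = (b.0 + (0 + 0)) | (0 + 0) | --b--▸ p6
  p2 = 0 | ∅
  p3 = 0 | a.(0 + 0) | --a--▸ p6
  p4 = 0 | c.0 | --c--▸ p7
  p5 = b.0 | 0 | --b--▸ p7
  p6 = 0 | (0 + 0) | ∅
  p7 = 0 | 0 | ∅
Reachable graph of Q (8 states):
  q0 = a.0 | c.0 + (0\{a} + a.0) + (b.0 + (0 + 0)) | a.(0 + 0) | --a--▸ q1, --a--▸ q2, --a--▸ q3, --b--▸ q4, --c--▸ q5
  q1 = (b.0 + (0 + 0)) | (0 + 0) | --b--▸ q6
  q2 = 0 | ∅
  q3 = 0 | c.0 | --c--▸ q7
  q4 = 0 | a.(0 + 0) | --a--▸ q6
  q5 = a.0 | 0 | --a--▸ q7
  q6 = 0 | (0 + 0) | ∅
  q7 = 0 | 0 | ∅
Run σ = ⟨bc⟩ on P: start {p0}
  [1] b ⇒ {p3, p4}
  [2] c ⇒ {p7}
  ✓ P
Run σ = ⟨bc⟩ on Q: start {q0}
  [1] b ⇒ {q4}
  [2] c ⇒ ∅  — Q cannot continue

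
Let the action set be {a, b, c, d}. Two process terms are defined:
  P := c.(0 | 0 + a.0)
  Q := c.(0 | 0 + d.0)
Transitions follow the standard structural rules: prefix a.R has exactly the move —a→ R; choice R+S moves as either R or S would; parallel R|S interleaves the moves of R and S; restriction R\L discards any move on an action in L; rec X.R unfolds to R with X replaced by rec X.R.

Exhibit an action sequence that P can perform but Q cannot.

ca

Reachable graph of P (3 states):
  m0 = c.(0 | 0 + a.0) :: ··c··> m1
  m1 = 0 | 0 + a.0 :: ··a··> m2
  m2 = 0 :: ∅
Reachable graph of Q (3 states):
  n0 = c.(0 | 0 + d.0) :: ··c··> n1
  n1 = 0 | 0 + d.0 :: ··d··> n2
  n2 = 0 :: ∅
Run σ = ⟨ca⟩ on P: start {m0}
  [1] c ⇒ {m1}
  [2] a ⇒ {m2}
  ✓ P
Run σ = ⟨ca⟩ on Q: start {n0}
  [1] c ⇒ {n1}
  [2] a ⇒ ∅ (Q stuck)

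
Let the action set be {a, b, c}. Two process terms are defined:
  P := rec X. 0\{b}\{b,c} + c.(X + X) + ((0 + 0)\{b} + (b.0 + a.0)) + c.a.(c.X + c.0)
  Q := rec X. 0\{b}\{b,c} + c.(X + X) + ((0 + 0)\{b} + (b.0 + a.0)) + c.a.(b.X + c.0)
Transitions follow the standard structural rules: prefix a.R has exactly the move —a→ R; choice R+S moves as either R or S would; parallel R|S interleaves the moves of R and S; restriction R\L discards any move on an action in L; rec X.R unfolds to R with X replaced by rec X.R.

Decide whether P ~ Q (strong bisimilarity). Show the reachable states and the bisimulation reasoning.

P ≁ Q

P's transition system — 5 states:
  u0 = rec X. 0\{b}\{b,c} + c.(X + X) + ((0 + 0)\{b} + (b.0 + a.0)) + c.a.(c.X + c.0) ⊢ --a--▸ u1, --b--▸ u1, --c--▸ u2, --c--▸ u3
  u1 = 0 ⊢ (no moves)
  u2 = (rec X. 0\{b}\{b,c} + c.(X + X) + ((0 + 0)\{b} + (b.0 + a.0)) + c.a.(c.X + c.0)) + (rec X. 0\{b}\{b,c} + c.(X + X) + ((0 + 0)\{b} + (b.0 + a.0)) + c.a.(c.X + c.0)) ⊢ --a--▸ u1, --b--▸ u1, --c--▸ u2, --c--▸ u3
  u3 = a.(c.(rec X. 0\{b}\{b,c} + c.(X + X) + ((0 + 0)\{b} + (b.0 + a.0)) + c.a.(c.X + c.0)) + c.0) ⊢ --a--▸ u4
  u4 = c.(rec X. 0\{b}\{b,c} + c.(X + X) + ((0 + 0)\{b} + (b.0 + a.0)) + c.a.(c.X + c.0)) + c.0 ⊢ --c--▸ u0, --c--▸ u1
Q's transition system — 5 states:
  v0 = rec X. 0\{b}\{b,c} + c.(X + X) + ((0 + 0)\{b} + (b.0 + a.0)) + c.a.(b.X + c.0) ⊢ --a--▸ v1, --b--▸ v1, --c--▸ v2, --c--▸ v3
  v1 = 0 ⊢ (no moves)
  v2 = (rec X. 0\{b}\{b,c} + c.(X + X) + ((0 + 0)\{b} + (b.0 + a.0)) + c.a.(b.X + c.0)) + (rec X. 0\{b}\{b,c} + c.(X + X) + ((0 + 0)\{b} + (b.0 + a.0)) + c.a.(b.X + c.0)) ⊢ --a--▸ v1, --b--▸ v1, --c--▸ v2, --c--▸ v3
  v3 = a.(b.(rec X. 0\{b}\{b,c} + c.(X + X) + ((0 + 0)\{b} + (b.0 + a.0)) + c.a.(b.X + c.0)) + c.0) ⊢ --a--▸ v4
  v4 = b.(rec X. 0\{b}\{b,c} + c.(X + X) + ((0 + 0)\{b} + (b.0 + a.0)) + c.a.(b.X + c.0)) + c.0 ⊢ --b--▸ v0, --c--▸ v1
Coarsest stable partition (strong bisimilarity classes):
  B0 = {u0, u2}
  B1 = {u1, v1}
  B2 = {u3}
  B3 = {u4}
  B4 = {v0, v2}
  B5 = {v3}
  B6 = {v4}
u0 ∈ B0, v0 ∈ B4 → different blocks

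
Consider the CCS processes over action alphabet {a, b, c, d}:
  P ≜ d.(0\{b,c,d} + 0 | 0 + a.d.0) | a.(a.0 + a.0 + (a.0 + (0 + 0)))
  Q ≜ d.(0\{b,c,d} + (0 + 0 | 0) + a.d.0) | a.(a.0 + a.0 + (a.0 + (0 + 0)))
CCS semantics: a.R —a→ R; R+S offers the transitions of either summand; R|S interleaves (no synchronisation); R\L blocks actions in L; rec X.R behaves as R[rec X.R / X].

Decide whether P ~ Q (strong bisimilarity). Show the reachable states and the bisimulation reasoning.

P ~ Q

P's transition system — 12 states:
  p0 = d.(0\{b,c,d} + 0 | 0 + a.d.0) | a.(a.0 + a.0 + (a.0 + (0 + 0))) has moves —a→ p1, —d→ p2
  p1 = d.(0\{b,c,d} + 0 | 0 + a.d.0) | (a.0 + a.0 + (a.0 + (0 + 0))) has moves —a→ p3, —d→ p4
  p2 = (0\{b,c,d} + 0 | 0 + a.d.0) | a.(a.0 + a.0 + (a.0 + (0 + 0))) has moves —a→ p4, —a→ p5
  p3 = d.(0\{b,c,d} + 0 | 0 + a.d.0) | 0 has moves —d→ p6
  p4 = (0\{b,c,d} + 0 | 0 + a.d.0) | (a.0 + a.0 + (a.0 + (0 + 0))) has moves —a→ p6, —a→ p7
  p5 = d.0 | a.(a.0 + a.0 + (a.0 + (0 + 0))) has moves —a→ p7, —d→ p8
  p6 = (0\{b,c,d} + 0 | 0 + a.d.0) | 0 has moves —a→ p9
  p7 = d.0 | (a.0 + a.0 + (a.0 + (0 + 0))) has moves —a→ p9, —d→ p10
  p8 = 0 | a.(a.0 + a.0 + (a.0 + (0 + 0))) has moves —a→ p10
  p9 = d.0 | 0 has moves —d→ p11
  p10 = 0 | (a.0 + a.0 + (a.0 + (0 + 0))) has moves —a→ p11
  p11 = 0 | 0 has moves ·
Q's transition system — 12 states:
  q0 = d.(0\{b,c,d} + (0 + 0 | 0) + a.d.0) | a.(a.0 + a.0 + (a.0 + (0 + 0))) has moves —a→ q1, —d→ q2
  q1 = d.(0\{b,c,d} + (0 + 0 | 0) + a.d.0) | (a.0 + a.0 + (a.0 + (0 + 0))) has moves —a→ q3, —d→ q4
  q2 = (0\{b,c,d} + (0 + 0 | 0) + a.d.0) | a.(a.0 + a.0 + (a.0 + (0 + 0))) has moves —a→ q4, —a→ q5
  q3 = d.(0\{b,c,d} + (0 + 0 | 0) + a.d.0) | 0 has moves —d→ q6
  q4 = (0\{b,c,d} + (0 + 0 | 0) + a.d.0) | (a.0 + a.0 + (a.0 + (0 + 0))) has moves —a→ q6, —a→ q7
  q5 = d.0 | a.(a.0 + a.0 + (a.0 + (0 + 0))) has moves —a→ q7, —d→ q8
  q6 = (0\{b,c,d} + (0 + 0 | 0) + a.d.0) | 0 has moves —a→ q9
  q7 = d.0 | (a.0 + a.0 + (a.0 + (0 + 0))) has moves —a→ q9, —d→ q10
  q8 = 0 | a.(a.0 + a.0 + (a.0 + (0 + 0))) has moves —a→ q10
  q9 = d.0 | 0 has moves —d→ q11
  q10 = 0 | (a.0 + a.0 + (a.0 + (0 + 0))) has moves —a→ q11
  q11 = 0 | 0 has moves ·
Coarsest stable partition (strong bisimilarity classes):
  B0 = {p0, q0}
  B1 = {p2, q2}
  B2 = {p5, q5}
  B3 = {p8, q8}
  B4 = {p10, q10}
  B5 = {p11, q11}
  B6 = {p7, q7}
  B7 = {p9, q9}
  B8 = {p4, q4}
  B9 = {p6, q6}
  B10 = {p1, q1}
  B11 = {p3, q3}
p0 ∈ B0, q0 ∈ B0 → same block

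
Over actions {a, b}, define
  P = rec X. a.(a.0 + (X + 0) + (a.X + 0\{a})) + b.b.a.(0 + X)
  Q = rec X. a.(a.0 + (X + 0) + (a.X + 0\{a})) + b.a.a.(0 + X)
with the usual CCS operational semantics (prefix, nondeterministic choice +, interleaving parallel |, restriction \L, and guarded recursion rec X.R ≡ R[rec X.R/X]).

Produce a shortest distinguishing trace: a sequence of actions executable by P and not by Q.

Reachable graph of P (6 states):
  u0 = rec X. a.(a.0 + (X + 0) + (a.X + 0\{a})) + b.b.a.(0 + X) | —a→ u1, —b→ u2
  u1 = a.0 + ((rec X. a.(a.0 + (X + 0) + (a.X + 0\{a})) + b.b.a.(0 + X)) + 0) + (a.(rec X. a.(a.0 + (X + 0) + (a.X + 0\{a})) + b.b.a.(0 + X)) + 0\{a}) | —a→ u0, —a→ u1, —a→ u3, —b→ u2
  u2 = b.a.(0 + (rec X. a.(a.0 + (X + 0) + (a.X + 0\{a})) + b.b.a.(0 + X))) | —b→ u4
  u3 = 0 | stopped
  u4 = a.(0 + (rec X. a.(a.0 + (X + 0) + (a.X + 0\{a})) + b.b.a.(0 + X))) | —a→ u5
  u5 = 0 + (rec X. a.(a.0 + (X + 0) + (a.X + 0\{a})) + b.b.a.(0 + X)) | —a→ u1, —b→ u2
Reachable graph of Q (6 states):
  v0 = rec X. a.(a.0 + (X + 0) + (a.X + 0\{a})) + b.a.a.(0 + X) | —a→ v1, —b→ v2
  v1 = a.0 + ((rec X. a.(a.0 + (X + 0) + (a.X + 0\{a})) + b.a.a.(0 + X)) + 0) + (a.(rec X. a.(a.0 + (X + 0) + (a.X + 0\{a})) + b.a.a.(0 + X)) + 0\{a}) | —a→ v0, —a→ v1, —a→ v3, —b→ v2
  v2 = a.a.(0 + (rec X. a.(a.0 + (X + 0) + (a.X + 0\{a})) + b.a.a.(0 + X))) | —a→ v4
  v3 = 0 | stopped
  v4 = a.(0 + (rec X. a.(a.0 + (X + 0) + (a.X + 0\{a})) + b.a.a.(0 + X))) | —a→ v5
  v5 = 0 + (rec X. a.(a.0 + (X + 0) + (a.X + 0\{a})) + b.a.a.(0 + X)) | —a→ v1, —b→ v2
Executing bb from P (initial set {u0}):
  after b @ step 1: {u2}
  after b @ step 2: {u4}
  P completes σ.
Executing bb from Q (initial set {v0}):
  after b @ step 1: {v2}
  after b @ step 2: no successor for Q

bb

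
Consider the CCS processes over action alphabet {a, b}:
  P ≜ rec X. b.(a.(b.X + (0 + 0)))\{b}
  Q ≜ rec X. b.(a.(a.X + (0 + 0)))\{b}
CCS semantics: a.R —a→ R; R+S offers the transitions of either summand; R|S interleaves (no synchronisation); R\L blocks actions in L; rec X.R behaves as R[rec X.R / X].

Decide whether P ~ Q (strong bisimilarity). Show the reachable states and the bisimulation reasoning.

LTS(P): 3 reachable states
  m0 = rec X. b.(a.(b.X + (0 + 0)))\{b} :: -b-> m1
  m1 = (a.(b.(rec X. b.(a.(b.X + (0 + 0)))\{b}) + (0 + 0)))\{b} :: -a-> m2
  m2 = (b.(rec X. b.(a.(b.X + (0 + 0)))\{b}) + (0 + 0))\{b} :: deadlocked
LTS(Q): 4 reachable states
  n0 = rec X. b.(a.(a.X + (0 + 0)))\{b} :: -b-> n1
  n1 = (a.(a.(rec X. b.(a.(a.X + (0 + 0)))\{b}) + (0 + 0)))\{b} :: -a-> n2
  n2 = (a.(rec X. b.(a.(a.X + (0 + 0)))\{b}) + (0 + 0))\{b} :: -a-> n3
  n3 = (rec X. b.(a.(a.X + (0 + 0)))\{b})\{b} :: deadlocked
Partition-refinement fixed point:
  B0 = {m0}
  B1 = {m1, n2}
  B2 = {m2, n3}
  B3 = {n0}
  B4 = {n1}
m0 ∈ B0, n0 ∈ B3 → different blocks

not bisimilar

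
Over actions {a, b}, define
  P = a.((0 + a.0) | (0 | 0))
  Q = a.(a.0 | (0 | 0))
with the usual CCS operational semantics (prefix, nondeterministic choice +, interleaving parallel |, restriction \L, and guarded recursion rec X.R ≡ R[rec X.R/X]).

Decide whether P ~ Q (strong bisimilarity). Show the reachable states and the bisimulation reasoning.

YES

LTS(P): 3 reachable states
  p0 = a.((0 + a.0) | (0 | 0)) → ··a··> p1
  p1 = (0 + a.0) | (0 | 0) → ··a··> p2
  p2 = 0 | (0 | 0) → (no moves)
LTS(Q): 3 reachable states
  q0 = a.(a.0 | (0 | 0)) → ··a··> q1
  q1 = a.0 | (0 | 0) → ··a··> q2
  q2 = 0 | (0 | 0) → (no moves)
Coarsest stable partition (strong bisimilarity classes):
  B0 = {p0, q0}
  B1 = {p1, q1}
  B2 = {p2, q2}
p0 ∈ B0, q0 ∈ B0 → same block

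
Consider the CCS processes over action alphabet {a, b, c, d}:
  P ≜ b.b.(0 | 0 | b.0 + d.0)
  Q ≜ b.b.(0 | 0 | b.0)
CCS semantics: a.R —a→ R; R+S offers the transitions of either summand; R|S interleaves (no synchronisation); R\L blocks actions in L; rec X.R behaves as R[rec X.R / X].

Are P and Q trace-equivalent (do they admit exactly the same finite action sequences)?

traces(P) ≠ traces(Q) — witness ⟨bbd⟩

LTS(P): 5 reachable states
  m0 = b.b.(0 | 0 | b.0 + d.0) | —b→ m1
  m1 = b.(0 | 0 | b.0 + d.0) | —b→ m2
  m2 = 0 | 0 | b.0 + d.0 | —b→ m3, —d→ m4
  m3 = 0 | 0 | 0 | (no moves)
  m4 = 0 | (no moves)
LTS(Q): 4 reachable states
  n0 = b.b.(0 | 0 | b.0) | —b→ n1
  n1 = b.(0 | 0 | b.0) | —b→ n2
  n2 = 0 | 0 | b.0 | —b→ n3
  n3 = 0 | 0 | 0 | (no moves)
Trace ⟨bbd⟩ through P, begin at {m0}:
  step 1 (b): {m1}
  step 2 (b): {m2}
  step 3 (d): {m4}
  P completes σ.
Trace ⟨bbd⟩ through Q, begin at {n0}:
  step 1 (b): {n1}
  step 2 (b): {n2}
  step 3 (d): ∅  — Q cannot continue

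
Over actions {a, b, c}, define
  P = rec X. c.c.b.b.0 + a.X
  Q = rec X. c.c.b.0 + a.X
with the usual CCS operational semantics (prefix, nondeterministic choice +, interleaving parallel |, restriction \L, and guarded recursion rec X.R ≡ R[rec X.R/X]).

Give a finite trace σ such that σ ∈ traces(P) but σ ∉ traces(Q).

ccbb

Reachable graph of P (5 states):
  u0 = rec X. c.c.b.b.0 + a.X ⊢ =a=> u0, =c=> u1
  u1 = c.b.b.0 ⊢ =c=> u2
  u2 = b.b.0 ⊢ =b=> u3
  u3 = b.0 ⊢ =b=> u4
  u4 = 0 ⊢ ·
Reachable graph of Q (4 states):
  v0 = rec X. c.c.b.0 + a.X ⊢ =a=> v0, =c=> v1
  v1 = c.b.0 ⊢ =c=> v2
  v2 = b.0 ⊢ =b=> v3
  v3 = 0 ⊢ ·
Run σ = ⟨ccbb⟩ on P: start {u0}
  [1] c ⇒ {u1}
  [2] c ⇒ {u2}
  [3] b ⇒ {u3}
  [4] b ⇒ {u4}
  — P admits the full trace.
Run σ = ⟨ccbb⟩ on Q: start {v0}
  [1] c ⇒ {v1}
  [2] c ⇒ {v2}
  [3] b ⇒ {v3}
  [4] b ⇒ no successor for Q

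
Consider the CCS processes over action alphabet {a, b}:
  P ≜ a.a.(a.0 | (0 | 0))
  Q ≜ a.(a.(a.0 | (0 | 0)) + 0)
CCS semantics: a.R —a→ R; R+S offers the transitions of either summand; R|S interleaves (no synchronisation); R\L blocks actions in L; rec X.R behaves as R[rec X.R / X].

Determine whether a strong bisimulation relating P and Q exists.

bisimilar

P's transition system — 4 states:
  m0 = a.a.(a.0 | (0 | 0)) has moves ··a··> m1
  m1 = a.(a.0 | (0 | 0)) has moves ··a··> m2
  m2 = a.0 | (0 | 0) has moves ··a··> m3
  m3 = 0 | (0 | 0) has moves stopped
Q's transition system — 4 states:
  n0 = a.(a.(a.0 | (0 | 0)) + 0) has moves ··a··> n1
  n1 = a.(a.0 | (0 | 0)) + 0 has moves ··a··> n2
  n2 = a.0 | (0 | 0) has moves ··a··> n3
  n3 = 0 | (0 | 0) has moves stopped
Coarsest stable partition (strong bisimilarity classes):
  B0 = {m0, n0}
  B1 = {m1, n1}
  B2 = {m2, n2}
  B3 = {m3, n3}
m0 ∈ B0, n0 ∈ B0 → same block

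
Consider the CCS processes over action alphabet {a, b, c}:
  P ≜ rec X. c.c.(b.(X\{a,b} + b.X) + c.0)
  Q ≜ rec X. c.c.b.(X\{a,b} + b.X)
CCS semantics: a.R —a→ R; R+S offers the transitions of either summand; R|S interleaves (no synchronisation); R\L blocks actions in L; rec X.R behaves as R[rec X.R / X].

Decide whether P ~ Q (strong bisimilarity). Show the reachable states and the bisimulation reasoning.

LTS(P): 8 reachable states
  m0 = rec X. c.c.(b.(X\{a,b} + b.X) + c.0) has moves ··c··> m1
  m1 = c.(b.((rec X. c.c.(b.(X\{a,b} + b.X) + c.0))\{a,b} + b.(rec X. c.c.(b.(X\{a,b} + b.X) + c.0))) + c.0) has moves ··c··> m2
  m2 = b.((rec X. c.c.(b.(X\{a,b} + b.X) + c.0))\{a,b} + b.(rec X. c.c.(b.(X\{a,b} + b.X) + c.0))) + c.0 has moves ··b··> m3, ··c··> m4
  m3 = (rec X. c.c.(b.(X\{a,b} + b.X) + c.0))\{a,b} + b.(rec X. c.c.(b.(X\{a,b} + b.X) + c.0)) has moves ··b··> m0, ··c··> m5
  m4 = 0 has moves ·
  m5 = (c.(b.((rec X. c.c.(b.(X\{a,b} + b.X) + c.0))\{a,b} + b.(rec X. c.c.(b.(X\{a,b} + b.X) + c.0))) + c.0))\{a,b} has moves ··c··> m6
  m6 = (b.((rec X. c.c.(b.(X\{a,b} + b.X) + c.0))\{a,b} + b.(rec X. c.c.(b.(X\{a,b} + b.X) + c.0))) + c.0)\{a,b} has moves ··c··> m7
  m7 = 0\{a,b} has moves ·
LTS(Q): 6 reachable states
  n0 = rec X. c.c.b.(X\{a,b} + b.X) has moves ··c··> n1
  n1 = c.b.((rec X. c.c.b.(X\{a,b} + b.X))\{a,b} + b.(rec X. c.c.b.(X\{a,b} + b.X))) has moves ··c··> n2
  n2 = b.((rec X. c.c.b.(X\{a,b} + b.X))\{a,b} + b.(rec X. c.c.b.(X\{a,b} + b.X))) has moves ··b··> n3
  n3 = (rec X. c.c.b.(X\{a,b} + b.X))\{a,b} + b.(rec X. c.c.b.(X\{a,b} + b.X)) has moves ··b··> n0, ··c··> n4
  n4 = (c.b.((rec X. c.c.b.(X\{a,b} + b.X))\{a,b} + b.(rec X. c.c.b.(X\{a,b} + b.X))))\{a,b} has moves ··c··> n5
  n5 = (b.((rec X. c.c.b.(X\{a,b} + b.X))\{a,b} + b.(rec X. c.c.b.(X\{a,b} + b.X))))\{a,b} has moves ·
Bisimilarity quotient blocks:
  B0 = {m0}
  B1 = {m1}
  B2 = {m2}
  B3 = {m3}
  B4 = {m5}
  B5 = {m6, n4}
  B6 = {m4, m7, n5}
  B7 = {n0}
  B8 = {n1}
  B9 = {n2}
  B10 = {n3}
m0 ∈ B0, n0 ∈ B7 → different blocks

NO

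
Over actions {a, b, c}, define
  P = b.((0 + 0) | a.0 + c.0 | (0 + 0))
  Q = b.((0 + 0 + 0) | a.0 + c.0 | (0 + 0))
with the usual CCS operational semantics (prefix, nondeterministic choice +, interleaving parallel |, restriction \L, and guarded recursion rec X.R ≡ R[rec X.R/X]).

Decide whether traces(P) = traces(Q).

Reachable graph of P (4 states):
  u0 = b.((0 + 0) | a.0 + c.0 | (0 + 0)) :: -b-> u1
  u1 = (0 + 0) | a.0 + c.0 | (0 + 0) :: -a-> u2, -c-> u3
  u2 = (0 + 0) | 0 :: (no moves)
  u3 = 0 | (0 + 0) :: (no moves)
Reachable graph of Q (4 states):
  v0 = b.((0 + 0 + 0) | a.0 + c.0 | (0 + 0)) :: -b-> v1
  v1 = (0 + 0 + 0) | a.0 + c.0 | (0 + 0) :: -a-> v2, -c-> v3
  v2 = (0 + 0 + 0) | 0 :: (no moves)
  v3 = 0 | (0 + 0) :: (no moves)
Partition-refinement fixed point:
  B0 = {u0, v0}
  B1 = {u1, v1}
  B2 = {u2, u3, v2, v3}
u0 ∈ B0, v0 ∈ B0 → same block
Bisimilar ⇒ trace-equivalent.

traces(P) = traces(Q)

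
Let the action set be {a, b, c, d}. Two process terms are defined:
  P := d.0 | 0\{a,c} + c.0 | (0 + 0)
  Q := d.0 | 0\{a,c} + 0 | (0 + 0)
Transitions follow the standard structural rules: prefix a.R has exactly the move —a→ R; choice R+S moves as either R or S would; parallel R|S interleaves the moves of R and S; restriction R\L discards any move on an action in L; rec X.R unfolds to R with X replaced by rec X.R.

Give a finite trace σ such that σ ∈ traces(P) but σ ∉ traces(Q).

c

LTS(P): 3 reachable states
  p0 = d.0 | 0\{a,c} + c.0 | (0 + 0) | =c=> p1, =d=> p2
  p1 = 0 | (0 + 0) | stopped
  p2 = 0 | 0\{a,c} | stopped
LTS(Q): 2 reachable states
  q0 = d.0 | 0\{a,c} + 0 | (0 + 0) | =d=> q1
  q1 = 0 | 0\{a,c} | stopped
Executing c from P (initial set {p0}):
  after c @ step 1: {p1}
  ✓ P
Executing c from Q (initial set {q0}):
  after c @ step 1: no successor for Q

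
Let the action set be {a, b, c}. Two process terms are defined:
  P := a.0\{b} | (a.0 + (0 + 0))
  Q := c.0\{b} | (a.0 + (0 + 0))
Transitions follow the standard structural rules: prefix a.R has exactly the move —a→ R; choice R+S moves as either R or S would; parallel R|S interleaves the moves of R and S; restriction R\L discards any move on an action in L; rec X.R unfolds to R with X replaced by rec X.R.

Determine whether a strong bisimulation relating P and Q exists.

not bisimilar

Reachable graph of P (4 states):
  p0 = a.0\{b} | (a.0 + (0 + 0)) ⊢ =a=> p1, =a=> p2
  p1 = 0\{b} | (a.0 + (0 + 0)) ⊢ =a=> p3
  p2 = a.0\{b} | 0 ⊢ =a=> p3
  p3 = 0\{b} | 0 ⊢ ·
Reachable graph of Q (4 states):
  q0 = c.0\{b} | (a.0 + (0 + 0)) ⊢ =a=> q1, =c=> q2
  q1 = c.0\{b} | 0 ⊢ =c=> q3
  q2 = 0\{b} | (a.0 + (0 + 0)) ⊢ =a=> q3
  q3 = 0\{b} | 0 ⊢ ·
Coarsest stable partition (strong bisimilarity classes):
  B0 = {p0}
  B1 = {p1, p2, q2}
  B2 = {p3, q3}
  B3 = {q0}
  B4 = {q1}
p0 ∈ B0, q0 ∈ B3 → different blocks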